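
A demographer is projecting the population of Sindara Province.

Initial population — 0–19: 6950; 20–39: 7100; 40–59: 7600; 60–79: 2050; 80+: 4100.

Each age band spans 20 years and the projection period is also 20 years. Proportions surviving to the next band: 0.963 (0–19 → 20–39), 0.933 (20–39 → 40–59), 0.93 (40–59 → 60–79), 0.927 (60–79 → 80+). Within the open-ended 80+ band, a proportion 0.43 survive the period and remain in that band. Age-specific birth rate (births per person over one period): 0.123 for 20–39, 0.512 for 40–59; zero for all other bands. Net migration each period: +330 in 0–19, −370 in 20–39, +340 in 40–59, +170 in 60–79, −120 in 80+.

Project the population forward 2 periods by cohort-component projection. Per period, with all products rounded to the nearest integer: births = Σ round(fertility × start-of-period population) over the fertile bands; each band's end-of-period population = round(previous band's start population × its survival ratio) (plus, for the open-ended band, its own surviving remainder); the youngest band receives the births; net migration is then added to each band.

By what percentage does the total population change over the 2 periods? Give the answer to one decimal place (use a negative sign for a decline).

8.7

Period 1:
Births: 7100 × 0.123 = 873 ; 7600 × 0.512 = 3891 → 4764
20–39: 6950 × 0.963 = 6693
40–59: 7100 × 0.933 = 6624
60–79: 7600 × 0.93 = 7068
80+: 2050 × 0.927 + 4100 × 0.43 = 1900 + 1763 = 3663
Net migration: 0–19 + 330 → 5094; 20–39 − 370 → 6323; 40–59 + 340 → 6964; 60–79 + 170 → 7238; 80+ − 120 → 3543
End of period: [5094, 6323, 6964, 7238, 3543]
Period 2:
Births: 6323 × 0.123 = 778 ; 6964 × 0.512 = 3566 → 4344
20–39: 5094 × 0.963 = 4906
40–59: 6323 × 0.933 = 5899
60–79: 6964 × 0.93 = 6477
80+: 7238 × 0.927 + 3543 × 0.43 = 6710 + 1523 = 8233
Net migration: 0–19 + 330 → 4674; 20–39 − 370 → 4536; 40–59 + 340 → 6239; 60–79 + 170 → 6647; 80+ − 120 → 8113
End of period: [4674, 4536, 6239, 6647, 8113]
Total: 27800 → 30209; change = 2409; percentage change = 8.7%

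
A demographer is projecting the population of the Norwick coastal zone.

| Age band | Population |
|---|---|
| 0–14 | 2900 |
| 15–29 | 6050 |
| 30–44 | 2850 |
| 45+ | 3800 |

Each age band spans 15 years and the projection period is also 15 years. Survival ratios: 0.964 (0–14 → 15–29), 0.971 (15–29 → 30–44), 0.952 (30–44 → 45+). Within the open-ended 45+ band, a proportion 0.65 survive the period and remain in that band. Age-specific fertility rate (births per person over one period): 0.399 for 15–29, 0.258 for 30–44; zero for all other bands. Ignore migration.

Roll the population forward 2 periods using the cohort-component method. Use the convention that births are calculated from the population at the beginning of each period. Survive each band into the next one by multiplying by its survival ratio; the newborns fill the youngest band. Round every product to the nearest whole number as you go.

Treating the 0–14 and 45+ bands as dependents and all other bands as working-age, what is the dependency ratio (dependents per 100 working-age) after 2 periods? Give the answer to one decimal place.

201.6

Numbering the groups 1..4 from youngest to oldest:
After projecting period 1:
Births: 6050 * 0.399 = 2414 ; 2850 * 0.258 = 735 — total 3149
Group 2: 2900 * 0.964 = 2796
Group 3: 6050 * 0.971 = 5875
Group 4: 2850 * 0.952 + 3800 * 0.65 = 2713 + 2470 = 5183
Population now: 0–14=3149, 15–29=2796, 30–44=5875, 45+=5183
After projecting period 2:
Births: 2796 * 0.399 = 1116 ; 5875 * 0.258 = 1516 — total 2632
Group 2: 3149 * 0.964 = 3036
Group 3: 2796 * 0.971 = 2715
Group 4: 5875 * 0.952 + 5183 * 0.65 = 5593 + 3369 = 8962
Population now: 0–14=2632, 15–29=3036, 30–44=2715, 45+=8962
Dependents (band 0–14 + band 45+) = 2632 + 8962 = 11594; working-age = 5751; ratio = 11594/5751 × 100 = 201.6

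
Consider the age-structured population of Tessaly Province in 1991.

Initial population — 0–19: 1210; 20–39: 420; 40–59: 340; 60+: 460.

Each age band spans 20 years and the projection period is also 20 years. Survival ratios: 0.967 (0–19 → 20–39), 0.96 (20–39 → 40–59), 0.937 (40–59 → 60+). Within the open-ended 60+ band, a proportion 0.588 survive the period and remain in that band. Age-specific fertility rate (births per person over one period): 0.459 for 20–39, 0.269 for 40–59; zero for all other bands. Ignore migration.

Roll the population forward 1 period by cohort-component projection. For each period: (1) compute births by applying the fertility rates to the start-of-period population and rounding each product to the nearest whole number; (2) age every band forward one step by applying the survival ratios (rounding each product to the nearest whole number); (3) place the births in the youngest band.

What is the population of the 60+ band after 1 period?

589

Let band 1 be 0–19 through band 4 = 60+.
— Period 1 —
Births: 420 × 0.459 = 193, 340 × 0.269 = 91 → 284
Band 2: 1210 × 0.967 = 1170
Band 3: 420 × 0.96 = 403
Band 4: 340 × 0.937 + 460 × 0.588 = 319 + 270 = 589
End of period: [284, 1170, 403, 589]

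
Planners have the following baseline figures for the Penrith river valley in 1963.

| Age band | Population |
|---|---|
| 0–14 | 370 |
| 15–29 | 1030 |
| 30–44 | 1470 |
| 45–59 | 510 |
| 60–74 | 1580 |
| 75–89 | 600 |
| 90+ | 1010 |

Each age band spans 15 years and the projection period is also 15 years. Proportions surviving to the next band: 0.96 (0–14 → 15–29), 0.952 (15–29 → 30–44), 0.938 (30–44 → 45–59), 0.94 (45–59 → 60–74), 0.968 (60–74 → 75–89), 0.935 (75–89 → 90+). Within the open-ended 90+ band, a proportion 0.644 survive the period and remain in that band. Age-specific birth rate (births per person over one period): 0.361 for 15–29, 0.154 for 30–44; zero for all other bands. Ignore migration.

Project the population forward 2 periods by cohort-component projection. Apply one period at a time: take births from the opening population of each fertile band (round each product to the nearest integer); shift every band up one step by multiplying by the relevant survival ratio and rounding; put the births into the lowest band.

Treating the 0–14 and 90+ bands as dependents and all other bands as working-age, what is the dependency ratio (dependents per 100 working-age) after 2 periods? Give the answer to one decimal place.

69.3

Numbering the bands 1..7 from youngest to oldest:
After projecting period 1:
Births: 1030 × 0.361 = 372, 1470 × 0.154 = 226 → 598
Band 2: 370 × 0.96 = 355
Band 3: 1030 × 0.952 = 981
Band 4: 1470 × 0.938 = 1379
Band 5: 510 × 0.94 = 479
Band 6: 1580 × 0.968 = 1529
Band 7: 600 × 0.935 + 1010 × 0.644 = 561 + 650 = 1211
End of period: [598, 355, 981, 1379, 479, 1529, 1211]
After projecting period 2:
Births: 355 × 0.361 = 128, 981 × 0.154 = 151 → 279
Band 2: 598 × 0.96 = 574
Band 3: 355 × 0.952 = 338
Band 4: 981 × 0.938 = 920
Band 5: 1379 × 0.94 = 1296
Band 6: 479 × 0.968 = 464
Band 7: 1529 × 0.935 + 1211 × 0.644 = 1430 + 780 = 2210
End of period: [279, 574, 338, 920, 1296, 464, 2210]
Dependents (band 0–14 + band 90+) = 279 + 2210 = 2489; working-age = 3592; ratio = 2489/3592 × 100 = 69.3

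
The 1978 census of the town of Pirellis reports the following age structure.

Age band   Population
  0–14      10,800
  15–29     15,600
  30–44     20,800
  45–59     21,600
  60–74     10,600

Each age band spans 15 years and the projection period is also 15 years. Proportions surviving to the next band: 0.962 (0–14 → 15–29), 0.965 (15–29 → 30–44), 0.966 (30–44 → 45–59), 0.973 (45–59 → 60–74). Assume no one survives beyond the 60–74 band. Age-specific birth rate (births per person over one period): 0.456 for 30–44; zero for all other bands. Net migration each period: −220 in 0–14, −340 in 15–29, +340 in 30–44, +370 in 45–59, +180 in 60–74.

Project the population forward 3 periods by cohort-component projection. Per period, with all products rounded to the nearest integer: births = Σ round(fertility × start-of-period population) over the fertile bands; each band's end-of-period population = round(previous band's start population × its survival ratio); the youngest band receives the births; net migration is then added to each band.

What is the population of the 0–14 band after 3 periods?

(Groups numbered youngest = 1 to oldest = 5.)
Period 1.
Births: 20800 × 0.456 = 9485
Group 2: 10800 × 0.962 = 10390
Group 3: 15600 × 0.965 = 15054
Group 4: 20800 × 0.966 = 20093
Group 5: 21600 × 0.973 = 21017
Net migration: Group 1 − 220 → 9265; Group 2 − 340 → 10050; Group 3 + 340 → 15394; Group 4 + 370 → 20463; Group 5 + 180 → 21197
→ [9265, 10050, 15394, 20463, 21197]
Period 2.
Births: 15394 × 0.456 = 7020
Group 2: 9265 × 0.962 = 8913
Group 3: 10050 × 0.965 = 9698
Group 4: 15394 × 0.966 = 14871
Group 5: 20463 × 0.973 = 19910
Net migration: Group 1 − 220 → 6800; Group 2 − 340 → 8573; Group 3 + 340 → 10038; Group 4 + 370 → 15241; Group 5 + 180 → 20090
→ [6800, 8573, 10038, 15241, 20090]
Period 3.
Births: 10038 × 0.456 = 4577
Group 2: 6800 × 0.962 = 6542
Group 3: 8573 × 0.965 = 8273
Group 4: 10038 × 0.966 = 9697
Group 5: 15241 × 0.973 = 14829
Net migration: Group 1 − 220 → 4357; Group 2 − 340 → 6202; Group 3 + 340 → 8613; Group 4 + 370 → 10067; Group 5 + 180 → 15009
→ [4357, 6202, 8613, 10067, 15009]

4357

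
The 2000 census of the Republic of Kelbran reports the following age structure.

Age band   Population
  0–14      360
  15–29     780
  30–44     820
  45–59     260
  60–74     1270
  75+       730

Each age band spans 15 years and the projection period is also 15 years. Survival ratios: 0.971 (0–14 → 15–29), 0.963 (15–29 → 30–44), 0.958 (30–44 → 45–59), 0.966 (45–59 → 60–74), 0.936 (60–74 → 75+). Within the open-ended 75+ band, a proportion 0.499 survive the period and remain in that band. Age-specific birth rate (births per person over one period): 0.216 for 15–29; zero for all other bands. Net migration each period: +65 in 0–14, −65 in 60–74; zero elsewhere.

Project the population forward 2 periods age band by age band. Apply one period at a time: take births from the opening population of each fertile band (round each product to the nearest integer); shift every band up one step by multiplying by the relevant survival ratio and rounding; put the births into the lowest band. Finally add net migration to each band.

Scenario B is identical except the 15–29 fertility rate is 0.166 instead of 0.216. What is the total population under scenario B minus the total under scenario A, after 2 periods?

Period 1:
Births: 780 * 0.216 = 168
15–29: 360 * 0.971 = 350
30–44: 780 * 0.963 = 751
45–59: 820 * 0.958 = 786
60–74: 260 * 0.966 = 251
75+: 1270 * 0.936 + 730 * 0.499 = 1189 + 364 = 1553
Net migration: 0–14 + 65 → 233; 60–74 − 65 → 186
→ [233, 350, 751, 786, 186, 1553]
Period 2:
Births: 350 * 0.216 = 76
15–29: 233 * 0.971 = 226
30–44: 350 * 0.963 = 337
45–59: 751 * 0.958 = 719
60–74: 786 * 0.966 = 759
75+: 186 * 0.936 + 1553 * 0.499 = 174 + 775 = 949
Net migration: 0–14 + 65 → 141; 60–74 − 65 → 694
→ [141, 226, 337, 719, 694, 949]
Scenario A total after 2 periods: 3066
Scenario B projection —
Period 1:
Births: 780 * 0.166 = 129
15–29: 360 * 0.971 = 350
30–44: 780 * 0.963 = 751
45–59: 820 * 0.958 = 786
60–74: 260 * 0.966 = 251
75+: 1270 * 0.936 + 730 * 0.499 = 1189 + 364 = 1553
Net migration: 0–14 + 65 → 194; 60–74 − 65 → 186
→ [194, 350, 751, 786, 186, 1553]
Period 2:
Births: 350 * 0.166 = 58
15–29: 194 * 0.971 = 188
30–44: 350 * 0.963 = 337
45–59: 751 * 0.958 = 719
60–74: 786 * 0.966 = 759
75+: 186 * 0.936 + 1553 * 0.499 = 174 + 775 = 949
Net migration: 0–14 + 65 → 123; 60–74 − 65 → 694
→ [123, 188, 337, 719, 694, 949]
Scenario B total after 2 periods: 3010
Difference B − A = 3010 − 3066 = -56

-56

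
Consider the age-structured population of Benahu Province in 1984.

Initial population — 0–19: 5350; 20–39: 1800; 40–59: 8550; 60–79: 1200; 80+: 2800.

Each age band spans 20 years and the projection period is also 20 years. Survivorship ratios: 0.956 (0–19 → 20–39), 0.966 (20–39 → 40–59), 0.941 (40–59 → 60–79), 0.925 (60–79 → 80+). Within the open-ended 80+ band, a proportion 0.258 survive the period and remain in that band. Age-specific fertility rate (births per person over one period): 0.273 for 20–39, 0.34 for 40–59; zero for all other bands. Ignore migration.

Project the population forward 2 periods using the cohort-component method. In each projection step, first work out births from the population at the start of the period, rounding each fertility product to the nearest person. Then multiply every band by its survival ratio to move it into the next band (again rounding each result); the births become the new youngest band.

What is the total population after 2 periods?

— Period 1 —
Births: 1800 × 0.273 = 491 ; 8550 × 0.34 = 2907 → 3398
20–39: 5350 × 0.956 = 5115
40–59: 1800 × 0.966 = 1739
60–79: 8550 × 0.941 = 8046
80+: 1200 × 0.925 + 2800 × 0.258 = 1110 + 722 = 1832
End of period: [3398, 5115, 1739, 8046, 1832]
— Period 2 —
Births: 5115 × 0.273 = 1396 ; 1739 × 0.34 = 591 → 1987
20–39: 3398 × 0.956 = 3248
40–59: 5115 × 0.966 = 4941
60–79: 1739 × 0.941 = 1636
80+: 8046 × 0.925 + 1832 × 0.258 = 7443 + 473 = 7916
End of period: [1987, 3248, 4941, 1636, 7916]
Total after period 2: 1987 + 3248 + 4941 + 1636 + 7916 = 19728

19728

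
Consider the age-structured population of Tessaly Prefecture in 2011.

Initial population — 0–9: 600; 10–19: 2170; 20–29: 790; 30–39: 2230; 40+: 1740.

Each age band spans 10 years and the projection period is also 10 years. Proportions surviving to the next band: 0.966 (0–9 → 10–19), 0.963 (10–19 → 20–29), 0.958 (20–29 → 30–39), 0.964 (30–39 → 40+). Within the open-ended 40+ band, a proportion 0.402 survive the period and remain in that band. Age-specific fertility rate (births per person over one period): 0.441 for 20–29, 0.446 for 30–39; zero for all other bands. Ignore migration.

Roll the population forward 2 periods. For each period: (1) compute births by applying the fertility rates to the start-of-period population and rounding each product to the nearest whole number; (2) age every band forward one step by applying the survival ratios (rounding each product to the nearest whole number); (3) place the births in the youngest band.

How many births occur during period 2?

1260

After projecting period 1:
Births: 790 × 0.441 = 348  |  2230 × 0.446 = 995 ⇒ total 1343
10–19: 600 × 0.966 = 580
20–29: 2170 × 0.963 = 2090
30–39: 790 × 0.958 = 757
40+: 2230 × 0.964 + 1740 × 0.402 = 2150 + 699 = 2849
Giving 1343 / 580 / 2090 / 757 / 2849.
After projecting period 2:
Births: 2090 × 0.441 = 922  |  757 × 0.446 = 338 ⇒ total 1260
10–19: 1343 × 0.966 = 1297
20–29: 580 × 0.963 = 559
30–39: 2090 × 0.958 = 2002
40+: 757 × 0.964 + 2849 × 0.402 = 730 + 1145 = 1875
Giving 1260 / 1297 / 559 / 2002 / 1875.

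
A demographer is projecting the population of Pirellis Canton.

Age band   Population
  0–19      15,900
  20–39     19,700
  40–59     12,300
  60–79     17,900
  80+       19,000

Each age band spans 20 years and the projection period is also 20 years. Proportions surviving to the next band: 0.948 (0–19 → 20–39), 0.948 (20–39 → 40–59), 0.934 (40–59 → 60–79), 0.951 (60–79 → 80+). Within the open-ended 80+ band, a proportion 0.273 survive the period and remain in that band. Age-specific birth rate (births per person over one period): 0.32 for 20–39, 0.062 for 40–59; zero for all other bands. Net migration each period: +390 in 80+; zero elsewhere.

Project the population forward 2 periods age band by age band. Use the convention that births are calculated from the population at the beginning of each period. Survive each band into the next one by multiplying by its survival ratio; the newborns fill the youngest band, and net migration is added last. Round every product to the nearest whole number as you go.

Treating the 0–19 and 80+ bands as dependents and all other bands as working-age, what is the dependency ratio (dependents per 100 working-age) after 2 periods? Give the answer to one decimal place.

Let group 1 be 0–19 through group 5 = 80+.
[period 1]
Births: 19700 × 0.32 = 6304, 12300 × 0.062 = 763 — total 7067
Group 2: 15900 × 0.948 = 15073
Group 3: 19700 × 0.948 = 18676
Group 4: 12300 × 0.934 = 11488
Group 5: 17900 × 0.951 + 19000 × 0.273 = 17023 + 5187 = 22210
Net migration: Group 5 + 390 → 22600
End of period: [7067, 15073, 18676, 11488, 22600]
[period 2]
Births: 15073 × 0.32 = 4823, 18676 × 0.062 = 1158 — total 5981
Group 2: 7067 × 0.948 = 6700
Group 3: 15073 × 0.948 = 14289
Group 4: 18676 × 0.934 = 17443
Group 5: 11488 × 0.951 + 22600 × 0.273 = 10925 + 6170 = 17095
Net migration: Group 5 + 390 → 17485
End of period: [5981, 6700, 14289, 17443, 17485]
Dependents (band 0–19 + band 80+) = 5981 + 17485 = 23466; working-age = 38432; ratio = 23466/38432 × 100 = 61.1

61.1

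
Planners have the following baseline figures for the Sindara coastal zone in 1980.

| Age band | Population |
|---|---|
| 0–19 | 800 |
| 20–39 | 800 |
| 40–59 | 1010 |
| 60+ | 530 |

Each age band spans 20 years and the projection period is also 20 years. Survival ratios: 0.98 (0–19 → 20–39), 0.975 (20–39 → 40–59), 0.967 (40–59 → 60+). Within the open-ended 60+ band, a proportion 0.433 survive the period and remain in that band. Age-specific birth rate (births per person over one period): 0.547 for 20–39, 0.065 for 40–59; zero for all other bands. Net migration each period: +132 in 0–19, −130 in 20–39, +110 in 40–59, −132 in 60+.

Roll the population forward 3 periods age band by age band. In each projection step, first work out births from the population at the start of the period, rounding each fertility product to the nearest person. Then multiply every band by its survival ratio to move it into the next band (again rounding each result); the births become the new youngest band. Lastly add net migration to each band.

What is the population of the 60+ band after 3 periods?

(Bands numbered youngest = 1 to oldest = 4.)
Period 1:
Births: 800 × 0.547 = 438 ; 1010 × 0.065 = 66 → 504
Band 2: 800 × 0.98 = 784
Band 3: 800 × 0.975 = 780
Band 4: 1010 × 0.967 + 530 × 0.433 = 977 + 229 = 1206
Net migration: Band 1 + 132 → 636; Band 2 − 130 → 654; Band 3 + 110 → 890; Band 4 − 132 → 1074
End of period: [636, 654, 890, 1074]
Period 2:
Births: 654 × 0.547 = 358 ; 890 × 0.065 = 58 → 416
Band 2: 636 × 0.98 = 623
Band 3: 654 × 0.975 = 638
Band 4: 890 × 0.967 + 1074 × 0.433 = 861 + 465 = 1326
Net migration: Band 1 + 132 → 548; Band 2 − 130 → 493; Band 3 + 110 → 748; Band 4 − 132 → 1194
End of period: [548, 493, 748, 1194]
Period 3:
Births: 493 × 0.547 = 270 ; 748 × 0.065 = 49 → 319
Band 2: 548 × 0.98 = 537
Band 3: 493 × 0.975 = 481
Band 4: 748 × 0.967 + 1194 × 0.433 = 723 + 517 = 1240
Net migration: Band 1 + 132 → 451; Band 2 − 130 → 407; Band 3 + 110 → 591; Band 4 − 132 → 1108
End of period: [451, 407, 591, 1108]

1108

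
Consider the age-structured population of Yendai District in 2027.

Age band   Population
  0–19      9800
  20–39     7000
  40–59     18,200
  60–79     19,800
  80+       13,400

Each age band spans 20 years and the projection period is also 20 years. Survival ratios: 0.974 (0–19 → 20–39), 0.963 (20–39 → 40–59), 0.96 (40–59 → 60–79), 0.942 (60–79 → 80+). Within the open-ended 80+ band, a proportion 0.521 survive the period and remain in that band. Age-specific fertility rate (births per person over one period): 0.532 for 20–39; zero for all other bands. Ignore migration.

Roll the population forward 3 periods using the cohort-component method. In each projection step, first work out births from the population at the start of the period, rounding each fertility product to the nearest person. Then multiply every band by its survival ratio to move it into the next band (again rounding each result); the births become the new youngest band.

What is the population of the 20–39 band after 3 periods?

4946

Let band 1 be 0–19 through band 5 = 80+.
After projecting period 1:
Births: 7000 * 0.532 = 3724
Band 2: 9800 * 0.974 = 9545
Band 3: 7000 * 0.963 = 6741
Band 4: 18200 * 0.96 = 17472
Band 5: 19800 * 0.942 + 13400 * 0.521 = 18652 + 6981 = 25633
Population now: 0–19=3724, 20–39=9545, 40–59=6741, 60–79=17472, 80+=25633
After projecting period 2:
Births: 9545 * 0.532 = 5078
Band 2: 3724 * 0.974 = 3627
Band 3: 9545 * 0.963 = 9192
Band 4: 6741 * 0.96 = 6471
Band 5: 17472 * 0.942 + 25633 * 0.521 = 16459 + 13355 = 29814
Population now: 0–19=5078, 20–39=3627, 40–59=9192, 60–79=6471, 80+=29814
After projecting period 3:
Births: 3627 * 0.532 = 1930
Band 2: 5078 * 0.974 = 4946
Band 3: 3627 * 0.963 = 3493
Band 4: 9192 * 0.96 = 8824
Band 5: 6471 * 0.942 + 29814 * 0.521 = 6096 + 15533 = 21629
Population now: 0–19=1930, 20–39=4946, 40–59=3493, 60–79=8824, 80+=21629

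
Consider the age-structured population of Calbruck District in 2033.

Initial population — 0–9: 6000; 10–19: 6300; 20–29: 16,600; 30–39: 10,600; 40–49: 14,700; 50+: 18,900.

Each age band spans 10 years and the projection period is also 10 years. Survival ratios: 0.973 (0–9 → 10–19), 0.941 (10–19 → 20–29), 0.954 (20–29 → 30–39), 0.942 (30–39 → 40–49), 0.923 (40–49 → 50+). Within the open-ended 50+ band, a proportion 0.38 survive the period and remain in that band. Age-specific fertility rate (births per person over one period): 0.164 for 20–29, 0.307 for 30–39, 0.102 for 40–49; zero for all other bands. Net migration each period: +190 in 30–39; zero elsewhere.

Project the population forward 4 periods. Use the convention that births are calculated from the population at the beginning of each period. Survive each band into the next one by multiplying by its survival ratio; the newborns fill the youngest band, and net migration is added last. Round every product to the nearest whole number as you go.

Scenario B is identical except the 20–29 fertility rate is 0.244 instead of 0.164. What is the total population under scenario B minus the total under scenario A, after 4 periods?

2868

Call the groups 1 to 6, youngest first.
Period 1:
Births: 16600 × 0.164 = 2722 ; 10600 × 0.307 = 3254 ; 14700 × 0.102 = 1499 → 7475
Group 2: 6000 × 0.973 = 5838
Group 3: 6300 × 0.941 = 5928
Group 4: 16600 × 0.954 = 15836
Group 5: 10600 × 0.942 = 9985
Group 6: 14700 × 0.923 + 18900 × 0.38 = 13568 + 7182 = 20750
Net migration: Group 4 + 190 → 16026
Population now: 0–9=7475, 10–19=5838, 20–29=5928, 30–39=16026, 40–49=9985, 50+=20750
Period 2:
Births: 5928 × 0.164 = 972 ; 16026 × 0.307 = 4920 ; 9985 × 0.102 = 1018 → 6910
Group 2: 7475 × 0.973 = 7273
Group 3: 5838 × 0.941 = 5494
Group 4: 5928 × 0.954 = 5655
Group 5: 16026 × 0.942 = 15096
Group 6: 9985 × 0.923 + 20750 × 0.38 = 9216 + 7885 = 17101
Net migration: Group 4 + 190 → 5845
Population now: 0–9=6910, 10–19=7273, 20–29=5494, 30–39=5845, 40–49=15096, 50+=17101
Period 3:
Births: 5494 × 0.164 = 901 ; 5845 × 0.307 = 1794 ; 15096 × 0.102 = 1540 → 4235
Group 2: 6910 × 0.973 = 6723
Group 3: 7273 × 0.941 = 6844
Group 4: 5494 × 0.954 = 5241
Group 5: 5845 × 0.942 = 5506
Group 6: 15096 × 0.923 + 17101 × 0.38 = 13934 + 6498 = 20432
Net migration: Group 4 + 190 → 5431
Population now: 0–9=4235, 10–19=6723, 20–29=6844, 30–39=5431, 40–49=5506, 50+=20432
Period 4:
Births: 6844 × 0.164 = 1122 ; 5431 × 0.307 = 1667 ; 5506 × 0.102 = 562 → 3351
Group 2: 4235 × 0.973 = 4121
Group 3: 6723 × 0.941 = 6326
Group 4: 6844 × 0.954 = 6529
Group 5: 5431 × 0.942 = 5116
Group 6: 5506 × 0.923 + 20432 × 0.38 = 5082 + 7764 = 12846
Net migration: Group 4 + 190 → 6719
Population now: 0–9=3351, 10–19=4121, 20–29=6326, 30–39=6719, 40–49=5116, 50+=12846
Scenario A total after 4 periods: 38479
Scenario B projection —
Period 1:
Births: 16600 × 0.244 = 4050 ; 10600 × 0.307 = 3254 ; 14700 × 0.102 = 1499 → 8803
Group 2: 6000 × 0.973 = 5838
Group 3: 6300 × 0.941 = 5928
Group 4: 16600 × 0.954 = 15836
Group 5: 10600 × 0.942 = 9985
Group 6: 14700 × 0.923 + 18900 × 0.38 = 13568 + 7182 = 20750
Net migration: Group 4 + 190 → 16026
Population now: 0–9=8803, 10–19=5838, 20–29=5928, 30–39=16026, 40–49=9985, 50+=20750
Period 2:
Births: 5928 × 0.244 = 1446 ; 16026 × 0.307 = 4920 ; 9985 × 0.102 = 1018 → 7384
Group 2: 8803 × 0.973 = 8565
Group 3: 5838 × 0.941 = 5494
Group 4: 5928 × 0.954 = 5655
Group 5: 16026 × 0.942 = 15096
Group 6: 9985 × 0.923 + 20750 × 0.38 = 9216 + 7885 = 17101
Net migration: Group 4 + 190 → 5845
Population now: 0–9=7384, 10–19=8565, 20–29=5494, 30–39=5845, 40–49=15096, 50+=17101
Period 3:
Births: 5494 × 0.244 = 1341 ; 5845 × 0.307 = 1794 ; 15096 × 0.102 = 1540 → 4675
Group 2: 7384 × 0.973 = 7185
Group 3: 8565 × 0.941 = 8060
Group 4: 5494 × 0.954 = 5241
Group 5: 5845 × 0.942 = 5506
Group 6: 15096 × 0.923 + 17101 × 0.38 = 13934 + 6498 = 20432
Net migration: Group 4 + 190 → 5431
Population now: 0–9=4675, 10–19=7185, 20–29=8060, 30–39=5431, 40–49=5506, 50+=20432
Period 4:
Births: 8060 × 0.244 = 1967 ; 5431 × 0.307 = 1667 ; 5506 × 0.102 = 562 → 4196
Group 2: 4675 × 0.973 = 4549
Group 3: 7185 × 0.941 = 6761
Group 4: 8060 × 0.954 = 7689
Group 5: 5431 × 0.942 = 5116
Group 6: 5506 × 0.923 + 20432 × 0.38 = 5082 + 7764 = 12846
Net migration: Group 4 + 190 → 7879
Population now: 0–9=4196, 10–19=4549, 20–29=6761, 30–39=7879, 40–49=5116, 50+=12846
Scenario B total after 4 periods: 41347
Difference B − A = 41347 − 38479 = 2868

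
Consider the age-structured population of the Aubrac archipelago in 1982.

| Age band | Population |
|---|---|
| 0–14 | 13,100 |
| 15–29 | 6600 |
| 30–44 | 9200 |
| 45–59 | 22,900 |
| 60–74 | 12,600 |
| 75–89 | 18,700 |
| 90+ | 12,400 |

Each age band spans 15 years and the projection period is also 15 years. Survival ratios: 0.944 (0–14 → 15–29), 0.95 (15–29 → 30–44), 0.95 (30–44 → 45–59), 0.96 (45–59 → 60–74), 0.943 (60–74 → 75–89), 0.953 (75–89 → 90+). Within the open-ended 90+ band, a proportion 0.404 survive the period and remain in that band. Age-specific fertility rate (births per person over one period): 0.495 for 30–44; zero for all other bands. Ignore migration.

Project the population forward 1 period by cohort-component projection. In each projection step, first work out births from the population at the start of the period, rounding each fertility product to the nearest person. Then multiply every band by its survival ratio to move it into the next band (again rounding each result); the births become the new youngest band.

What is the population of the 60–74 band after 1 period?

(Bands numbered youngest = 1 to oldest = 7.)
— Period 1 —
Births: 9200 × 0.495 = 4554
Band 2: 13100 × 0.944 = 12366
Band 3: 6600 × 0.95 = 6270
Band 4: 9200 × 0.95 = 8740
Band 5: 22900 × 0.96 = 21984
Band 6: 12600 × 0.943 = 11882
Band 7: 18700 × 0.953 + 12400 × 0.404 = 17821 + 5010 = 22831
→ [4554, 12366, 6270, 8740, 21984, 11882, 22831]

21984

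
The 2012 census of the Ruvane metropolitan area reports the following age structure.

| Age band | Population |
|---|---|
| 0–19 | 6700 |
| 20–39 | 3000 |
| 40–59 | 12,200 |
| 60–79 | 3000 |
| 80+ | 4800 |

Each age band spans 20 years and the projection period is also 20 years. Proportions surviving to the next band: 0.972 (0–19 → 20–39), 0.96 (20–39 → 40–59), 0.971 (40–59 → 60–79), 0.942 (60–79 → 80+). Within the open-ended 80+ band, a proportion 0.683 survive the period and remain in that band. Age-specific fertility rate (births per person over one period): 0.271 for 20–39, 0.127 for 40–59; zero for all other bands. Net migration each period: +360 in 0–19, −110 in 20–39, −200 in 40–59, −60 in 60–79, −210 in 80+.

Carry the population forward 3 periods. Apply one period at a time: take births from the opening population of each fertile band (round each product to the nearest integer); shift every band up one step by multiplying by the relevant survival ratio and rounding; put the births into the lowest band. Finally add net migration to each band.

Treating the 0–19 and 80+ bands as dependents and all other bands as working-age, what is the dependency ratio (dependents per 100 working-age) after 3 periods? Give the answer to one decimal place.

Let group 1 be 0–19 through group 5 = 80+.
Period 1.
Births: 3000 * 0.271 = 813 ; 12200 * 0.127 = 1549 ⇒ total 2362
Group 2: 6700 * 0.972 = 6512
Group 3: 3000 * 0.96 = 2880
Group 4: 12200 * 0.971 = 11846
Group 5: 3000 * 0.942 + 4800 * 0.683 = 2826 + 3278 = 6104
Net migration: Group 1 + 360 → 2722; Group 2 − 110 → 6402; Group 3 − 200 → 2680; Group 4 − 60 → 11786; Group 5 − 210 → 5894
→ [2722, 6402, 2680, 11786, 5894]
Period 2.
Births: 6402 * 0.271 = 1735 ; 2680 * 0.127 = 340 ⇒ total 2075
Group 2: 2722 * 0.972 = 2646
Group 3: 6402 * 0.96 = 6146
Group 4: 2680 * 0.971 = 2602
Group 5: 11786 * 0.942 + 5894 * 0.683 = 11102 + 4026 = 15128
Net migration: Group 1 + 360 → 2435; Group 2 − 110 → 2536; Group 3 − 200 → 5946; Group 4 − 60 → 2542; Group 5 − 210 → 14918
→ [2435, 2536, 5946, 2542, 14918]
Period 3.
Births: 2536 * 0.271 = 687 ; 5946 * 0.127 = 755 ⇒ total 1442
Group 2: 2435 * 0.972 = 2367
Group 3: 2536 * 0.96 = 2435
Group 4: 5946 * 0.971 = 5774
Group 5: 2542 * 0.942 + 14918 * 0.683 = 2395 + 10189 = 12584
Net migration: Group 1 + 360 → 1802; Group 2 − 110 → 2257; Group 3 − 200 → 2235; Group 4 − 60 → 5714; Group 5 − 210 → 12374
→ [1802, 2257, 2235, 5714, 12374]
Dependents (band 0–19 + band 80+) = 1802 + 12374 = 14176; working-age = 10206; ratio = 14176/10206 × 100 = 138.9

138.9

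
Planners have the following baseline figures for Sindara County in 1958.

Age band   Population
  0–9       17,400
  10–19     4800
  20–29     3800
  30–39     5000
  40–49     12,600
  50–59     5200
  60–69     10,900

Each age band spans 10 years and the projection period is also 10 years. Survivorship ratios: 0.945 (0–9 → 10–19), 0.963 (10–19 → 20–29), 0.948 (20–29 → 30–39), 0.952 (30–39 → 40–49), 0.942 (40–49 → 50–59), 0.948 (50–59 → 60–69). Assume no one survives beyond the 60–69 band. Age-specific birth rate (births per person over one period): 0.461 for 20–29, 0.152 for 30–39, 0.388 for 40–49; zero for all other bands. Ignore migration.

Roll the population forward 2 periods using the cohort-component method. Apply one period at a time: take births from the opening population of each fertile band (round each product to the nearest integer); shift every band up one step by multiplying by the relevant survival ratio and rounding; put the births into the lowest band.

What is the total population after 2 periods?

50902

Call the bands 1 to 7, youngest first.
Period 1:
Births: 3800 × 0.461 = 1752, 5000 × 0.152 = 760, 12600 × 0.388 = 4889 → total 7401
Band 2: 17400 × 0.945 = 16443
Band 3: 4800 × 0.963 = 4622
Band 4: 3800 × 0.948 = 3602
Band 5: 5000 × 0.952 = 4760
Band 6: 12600 × 0.942 = 11869
Band 7: 5200 × 0.948 = 4930
Population now: 0–9=7401, 10–19=16443, 20–29=4622, 30–39=3602, 40–49=4760, 50–59=11869, 60–69=4930
Period 2:
Births: 4622 × 0.461 = 2131, 3602 × 0.152 = 548, 4760 × 0.388 = 1847 → total 4526
Band 2: 7401 × 0.945 = 6994
Band 3: 16443 × 0.963 = 15835
Band 4: 4622 × 0.948 = 4382
Band 5: 3602 × 0.952 = 3429
Band 6: 4760 × 0.942 = 4484
Band 7: 11869 × 0.948 = 11252
Population now: 0–9=4526, 10–19=6994, 20–29=15835, 30–39=4382, 40–49=3429, 50–59=4484, 60–69=11252
Total after period 2: 4526 + 6994 + 15835 + 4382 + 3429 + 4484 + 11252 = 50902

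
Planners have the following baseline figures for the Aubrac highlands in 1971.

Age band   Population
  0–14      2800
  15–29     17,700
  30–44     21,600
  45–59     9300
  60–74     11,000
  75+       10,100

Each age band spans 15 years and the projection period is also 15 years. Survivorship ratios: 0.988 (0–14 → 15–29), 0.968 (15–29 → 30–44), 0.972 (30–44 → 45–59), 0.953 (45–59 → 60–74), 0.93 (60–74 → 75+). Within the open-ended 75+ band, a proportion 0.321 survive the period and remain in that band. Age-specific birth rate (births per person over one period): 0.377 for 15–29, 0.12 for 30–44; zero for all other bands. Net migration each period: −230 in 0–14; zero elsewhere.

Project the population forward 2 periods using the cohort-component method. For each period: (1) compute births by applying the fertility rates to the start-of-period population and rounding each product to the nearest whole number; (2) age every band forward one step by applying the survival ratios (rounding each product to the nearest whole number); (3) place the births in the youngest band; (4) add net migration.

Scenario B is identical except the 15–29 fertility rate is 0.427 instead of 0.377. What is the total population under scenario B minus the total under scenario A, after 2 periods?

1012

[period 1]
Births: 17700 × 0.377 = 6673  |  21600 × 0.12 = 2592 → total 9265
15–29: 2800 × 0.988 = 2766
30–44: 17700 × 0.968 = 17134
45–59: 21600 × 0.972 = 20995
60–74: 9300 × 0.953 = 8863
75+: 11000 × 0.93 + 10100 × 0.321 = 10230 + 3242 = 13472
Net migration: 0–14 − 230 → 9035
→ [9035, 2766, 17134, 20995, 8863, 13472]
[period 2]
Births: 2766 × 0.377 = 1043  |  17134 × 0.12 = 2056 → total 3099
15–29: 9035 × 0.988 = 8927
30–44: 2766 × 0.968 = 2677
45–59: 17134 × 0.972 = 16654
60–74: 20995 × 0.953 = 20008
75+: 8863 × 0.93 + 13472 × 0.321 = 8243 + 4325 = 12568
Net migration: 0–14 − 230 → 2869
→ [2869, 8927, 2677, 16654, 20008, 12568]
Scenario A total after 2 periods: 63703
Scenario B projection —
[period 1]
Births: 17700 × 0.427 = 7558  |  21600 × 0.12 = 2592 → total 10150
15–29: 2800 × 0.988 = 2766
30–44: 17700 × 0.968 = 17134
45–59: 21600 × 0.972 = 20995
60–74: 9300 × 0.953 = 8863
75+: 11000 × 0.93 + 10100 × 0.321 = 10230 + 3242 = 13472
Net migration: 0–14 − 230 → 9920
→ [9920, 2766, 17134, 20995, 8863, 13472]
[period 2]
Births: 2766 × 0.427 = 1181  |  17134 × 0.12 = 2056 → total 3237
15–29: 9920 × 0.988 = 9801
30–44: 2766 × 0.968 = 2677
45–59: 17134 × 0.972 = 16654
60–74: 20995 × 0.953 = 20008
75+: 8863 × 0.93 + 13472 × 0.321 = 8243 + 4325 = 12568
Net migration: 0–14 − 230 → 3007
→ [3007, 9801, 2677, 16654, 20008, 12568]
Scenario B total after 2 periods: 64715
Difference B − A = 64715 − 63703 = 1012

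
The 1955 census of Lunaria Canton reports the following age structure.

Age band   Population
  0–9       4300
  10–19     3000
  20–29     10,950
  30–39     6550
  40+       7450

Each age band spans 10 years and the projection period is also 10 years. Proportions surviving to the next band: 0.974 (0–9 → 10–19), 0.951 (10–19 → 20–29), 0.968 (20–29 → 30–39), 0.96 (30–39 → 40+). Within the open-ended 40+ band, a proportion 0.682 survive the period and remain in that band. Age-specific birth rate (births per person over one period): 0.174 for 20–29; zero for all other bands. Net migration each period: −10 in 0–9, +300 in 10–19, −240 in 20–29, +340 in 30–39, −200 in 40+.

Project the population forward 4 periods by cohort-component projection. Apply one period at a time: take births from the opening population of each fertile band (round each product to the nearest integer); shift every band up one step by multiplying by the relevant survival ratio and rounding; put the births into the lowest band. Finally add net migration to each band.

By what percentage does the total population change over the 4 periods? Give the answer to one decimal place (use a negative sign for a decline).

-44.9

Period 1.
Births: 10950 × 0.174 = 1905
10–19: 4300 × 0.974 = 4188
20–29: 3000 × 0.951 = 2853
30–39: 10950 × 0.968 = 10600
40+: 6550 × 0.96 + 7450 × 0.682 = 6288 + 5081 = 11369
Net migration: 0–9 − 10 → 1895; 10–19 + 300 → 4488; 20–29 − 240 → 2613; 30–39 + 340 → 10940; 40+ − 200 → 11169
→ [1895, 4488, 2613, 10940, 11169]
Period 2.
Births: 2613 × 0.174 = 455
10–19: 1895 × 0.974 = 1846
20–29: 4488 × 0.951 = 4268
30–39: 2613 × 0.968 = 2529
40+: 10940 × 0.96 + 11169 × 0.682 = 10502 + 7617 = 18119
Net migration: 0–9 − 10 → 445; 10–19 + 300 → 2146; 20–29 − 240 → 4028; 30–39 + 340 → 2869; 40+ − 200 → 17919
→ [445, 2146, 4028, 2869, 17919]
Period 3.
Births: 4028 × 0.174 = 701
10–19: 445 × 0.974 = 433
20–29: 2146 × 0.951 = 2041
30–39: 4028 × 0.968 = 3899
40+: 2869 × 0.96 + 17919 × 0.682 = 2754 + 12221 = 14975
Net migration: 0–9 − 10 → 691; 10–19 + 300 → 733; 20–29 − 240 → 1801; 30–39 + 340 → 4239; 40+ − 200 → 14775
→ [691, 733, 1801, 4239, 14775]
Period 4.
Births: 1801 × 0.174 = 313
10–19: 691 × 0.974 = 673
20–29: 733 × 0.951 = 697
30–39: 1801 × 0.968 = 1743
40+: 4239 × 0.96 + 14775 × 0.682 = 4069 + 10077 = 14146
Net migration: 0–9 − 10 → 303; 10–19 + 300 → 973; 20–29 − 240 → 457; 30–39 + 340 → 2083; 40+ − 200 → 13946
→ [303, 973, 457, 2083, 13946]
Total: 32250 → 17762; change = -14488; percentage change = -44.9%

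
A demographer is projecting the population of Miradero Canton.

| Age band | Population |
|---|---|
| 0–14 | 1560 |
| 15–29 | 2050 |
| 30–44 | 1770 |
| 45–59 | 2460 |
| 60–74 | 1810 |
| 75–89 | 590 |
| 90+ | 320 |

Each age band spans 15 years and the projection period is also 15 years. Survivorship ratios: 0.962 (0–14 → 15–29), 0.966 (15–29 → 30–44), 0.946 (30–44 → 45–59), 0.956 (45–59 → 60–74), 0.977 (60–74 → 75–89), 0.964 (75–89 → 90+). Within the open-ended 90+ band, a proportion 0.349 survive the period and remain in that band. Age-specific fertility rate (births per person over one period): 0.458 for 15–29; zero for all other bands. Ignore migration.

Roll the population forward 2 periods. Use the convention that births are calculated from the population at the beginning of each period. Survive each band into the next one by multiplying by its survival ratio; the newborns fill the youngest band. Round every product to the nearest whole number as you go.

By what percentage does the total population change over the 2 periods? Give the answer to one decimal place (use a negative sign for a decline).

1.8

Numbering the bands 1..7 from youngest to oldest:
Period 1.
Births: 2050 × 0.458 = 939
Band 2: 1560 × 0.962 = 1501
Band 3: 2050 × 0.966 = 1980
Band 4: 1770 × 0.946 = 1674
Band 5: 2460 × 0.956 = 2352
Band 6: 1810 × 0.977 = 1768
Band 7: 590 × 0.964 + 320 × 0.349 = 569 + 112 = 681
Population now: 0–14=939, 15–29=1501, 30–44=1980, 45–59=1674, 60–74=2352, 75–89=1768, 90+=681
Period 2.
Births: 1501 × 0.458 = 687
Band 2: 939 × 0.962 = 903
Band 3: 1501 × 0.966 = 1450
Band 4: 1980 × 0.946 = 1873
Band 5: 1674 × 0.956 = 1600
Band 6: 2352 × 0.977 = 2298
Band 7: 1768 × 0.964 + 681 × 0.349 = 1704 + 238 = 1942
Population now: 0–14=687, 15–29=903, 30–44=1450, 45–59=1873, 60–74=1600, 75–89=2298, 90+=1942
Total: 10560 → 10753; change = 193; percentage change = 1.8%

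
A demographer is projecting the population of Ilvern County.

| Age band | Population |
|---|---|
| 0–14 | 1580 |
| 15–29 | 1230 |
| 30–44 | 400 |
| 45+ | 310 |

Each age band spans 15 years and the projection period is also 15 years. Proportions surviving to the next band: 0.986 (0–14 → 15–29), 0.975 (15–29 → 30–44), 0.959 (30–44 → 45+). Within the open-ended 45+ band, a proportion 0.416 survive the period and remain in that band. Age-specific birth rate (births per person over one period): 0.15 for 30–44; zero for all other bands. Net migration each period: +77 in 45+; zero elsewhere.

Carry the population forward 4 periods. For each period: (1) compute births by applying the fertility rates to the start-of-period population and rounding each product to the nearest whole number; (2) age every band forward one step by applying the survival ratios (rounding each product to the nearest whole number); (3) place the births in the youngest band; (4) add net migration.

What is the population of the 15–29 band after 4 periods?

225

Let band 1 be 0–14 through band 4 = 45+.
After projecting period 1:
Births: 400 * 0.15 = 60
Band 2: 1580 * 0.986 = 1558
Band 3: 1230 * 0.975 = 1199
Band 4: 400 * 0.959 + 310 * 0.416 = 384 + 129 = 513
Net migration: Band 4 + 77 → 590
End of period: [60, 1558, 1199, 590]
After projecting period 2:
Births: 1199 * 0.15 = 180
Band 2: 60 * 0.986 = 59
Band 3: 1558 * 0.975 = 1519
Band 4: 1199 * 0.959 + 590 * 0.416 = 1150 + 245 = 1395
Net migration: Band 4 + 77 → 1472
End of period: [180, 59, 1519, 1472]
After projecting period 3:
Births: 1519 * 0.15 = 228
Band 2: 180 * 0.986 = 177
Band 3: 59 * 0.975 = 58
Band 4: 1519 * 0.959 + 1472 * 0.416 = 1457 + 612 = 2069
Net migration: Band 4 + 77 → 2146
End of period: [228, 177, 58, 2146]
After projecting period 4:
Births: 58 * 0.15 = 9
Band 2: 228 * 0.986 = 225
Band 3: 177 * 0.975 = 173
Band 4: 58 * 0.959 + 2146 * 0.416 = 56 + 893 = 949
Net migration: Band 4 + 77 → 1026
End of period: [9, 225, 173, 1026]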